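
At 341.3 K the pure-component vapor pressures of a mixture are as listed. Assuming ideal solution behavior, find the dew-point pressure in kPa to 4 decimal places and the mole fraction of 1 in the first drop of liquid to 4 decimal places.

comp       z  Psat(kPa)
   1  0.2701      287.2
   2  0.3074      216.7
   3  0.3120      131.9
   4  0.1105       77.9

Pdew = 162.7889 kPa, x_1 = 0.1531

At the dew point ψ → 1, so Σzᵢ/Kᵢ = 1 with Kᵢ = Pᵢˢᵃᵗ/P ⇒ 1/P = Σzᵢ/Pᵢˢᵃᵗ.
1/P = 0.2701/287.2 + 0.3074/216.7 + 0.3120/131.9 + 0.1105/77.9 = 0.0061429 ⇒ P = 162.7889 kPa
xᵢ = zᵢP/Pᵢˢᵃᵗ ⇒ x_1 = 0.2701·162.7889/287.2 = 0.1531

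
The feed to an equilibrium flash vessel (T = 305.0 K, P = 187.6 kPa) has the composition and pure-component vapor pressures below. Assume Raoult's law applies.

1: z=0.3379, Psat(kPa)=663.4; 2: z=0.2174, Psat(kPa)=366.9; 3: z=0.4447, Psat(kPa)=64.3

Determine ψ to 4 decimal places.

Raoult's law: Kᵢ = Pᵢˢᵃᵗ/P = Pᵢˢᵃᵗ/187.6.
  K_1 = 663.4/187.6 = 3.536247, K_2 = 366.9/187.6 = 1.955757, K_3 = 64.3/187.6 = 0.342751
Material balance + equilibrium reduce to Σ zᵢ(Kᵢ−1)/(1+ψ(Kᵢ−1)) = 0.
Feasibility: ΣzᵢKᵢ = 1.7725, Σzᵢ/Kᵢ = 1.5042 — both > 1, two phases present.
Newton iteration, ψ⁰ = 0.5:
  ψ = 0.5000: g = 0.08310, g' = -0.9396 → ψ = 0.5884
  ψ = 0.5884: g = 0.00023, g' = -0.9420 → ψ = 0.5887
Converged at ψ = 0.5887.

ψ = 0.5887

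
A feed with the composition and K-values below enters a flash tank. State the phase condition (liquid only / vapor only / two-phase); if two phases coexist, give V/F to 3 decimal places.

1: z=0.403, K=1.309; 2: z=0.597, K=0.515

liquid only

ΣzᵢKᵢ = 0.835; Σzᵢ/Kᵢ = 1.467.
Since ΣzᵢKᵢ < 1 the mixture is below its bubble point — single liquid phase.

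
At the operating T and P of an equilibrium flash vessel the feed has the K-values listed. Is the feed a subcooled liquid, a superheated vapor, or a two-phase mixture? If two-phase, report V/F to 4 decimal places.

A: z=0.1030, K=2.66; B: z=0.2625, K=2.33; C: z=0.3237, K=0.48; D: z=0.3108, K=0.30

ΣzᵢKᵢ = 1.1342; Σzᵢ/Kᵢ = 1.8618.
Both exceed 1, so a two-phase solution exists.
Let ψ = V/F and solve Σ zᵢ(Kᵢ−1)/(1+ψ(Kᵢ−1)) = 0.
Newton iteration, ψ⁰ = 0.5:
  ψ = 0.5000: g = -0.25906, g' = -0.7725 → ψ = 0.1647
  ψ = 0.1647: g = -0.00932, g' = -0.7868 → ψ = 0.1528
  ψ = 0.1528: g = 0.00005, g' = -0.7955 → ψ = 0.1529
Converged at ψ = 0.1529.

two-phase, V/F = 0.1529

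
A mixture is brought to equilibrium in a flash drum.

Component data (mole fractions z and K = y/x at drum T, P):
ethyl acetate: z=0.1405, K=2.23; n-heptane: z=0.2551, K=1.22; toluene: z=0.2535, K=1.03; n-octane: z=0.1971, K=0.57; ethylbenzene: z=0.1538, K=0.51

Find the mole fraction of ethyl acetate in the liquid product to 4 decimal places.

Rachford–Rice: g(ψ) = Σ zᵢ(Kᵢ−1)/(1+ψ(Kᵢ−1)) = 0.
g(0) = ΣzᵢKᵢ − 1 = 0.0764 and g(1) = 1 − Σzᵢ/Kᵢ = -0.1656, so a root lies in (0, 1).
Newton iteration, ψ⁰ = 0.54:
  ψ = 0.5400: g = -0.05137, g' = -0.2169 → ψ = 0.3032
  ψ = 0.3032: g = 0.00005, g' = -0.2230 → ψ = 0.3034
Converged at ψ = 0.3034.
Compositions from xᵢ = zᵢ/(1+ψ(Kᵢ−1)), yᵢ = Kᵢxᵢ:
  ethyl acetate: x = 0.1023, y = 0.2282
  n-heptane: x = 0.2391, y = 0.2917
  toluene: x = 0.2512, y = 0.2587
  n-octane: x = 0.2267, y = 0.1292
  ethylbenzene: x = 0.1807, y = 0.0921

x_ethyl acetate = 0.1023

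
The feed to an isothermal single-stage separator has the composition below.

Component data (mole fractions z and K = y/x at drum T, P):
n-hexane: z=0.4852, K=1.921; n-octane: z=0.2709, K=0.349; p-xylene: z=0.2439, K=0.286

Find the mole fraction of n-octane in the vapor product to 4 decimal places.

Rachford–Rice: g(ψ) = Σ zᵢ(Kᵢ−1)/(1+ψ(Kᵢ−1)) = 0.
g(0) = ΣzᵢKᵢ − 1 = 0.0964 and g(1) = 1 − Σzᵢ/Kᵢ = -0.8816, so a root lies in (0, 1).
Newton iteration, ψ⁰ = 0.5:
  ψ = 0.5000: g = -0.22632, g' = -0.7460 → ψ = 0.1966
  ψ = 0.1966: g = -0.02648, g' = -0.6143 → ψ = 0.1535
Converged at ψ = 0.1535.
Compositions from xᵢ = zᵢ/(1+ψ(Kᵢ−1)), yᵢ = Kᵢxᵢ:
  n-hexane: x = 0.4251, y = 0.8166
  n-octane: x = 0.3010, y = 0.1050
  p-xylene: x = 0.2739, y = 0.0783

y_n-octane = 0.1050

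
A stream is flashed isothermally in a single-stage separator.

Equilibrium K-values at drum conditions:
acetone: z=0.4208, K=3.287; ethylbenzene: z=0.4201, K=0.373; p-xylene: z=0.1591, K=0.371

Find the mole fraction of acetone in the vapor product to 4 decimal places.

y_acetone = 0.7077

Iterate (Newton) starting at ψ = 0.5:
  ψ = 0.5000: g = -0.08070, g' = -0.9634 → ψ = 0.4162
  ψ = 0.4162: g = 0.00105, g' = -0.9956 → ψ = 0.4173
Converged at ψ = 0.4173.
Compositions from xᵢ = zᵢ/(1+ψ(Kᵢ−1)), yᵢ = Kᵢxᵢ:
  acetone: x = 0.2153, y = 0.7077
  ethylbenzene: x = 0.5690, y = 0.2122
  p-xylene: x = 0.2157, y = 0.0800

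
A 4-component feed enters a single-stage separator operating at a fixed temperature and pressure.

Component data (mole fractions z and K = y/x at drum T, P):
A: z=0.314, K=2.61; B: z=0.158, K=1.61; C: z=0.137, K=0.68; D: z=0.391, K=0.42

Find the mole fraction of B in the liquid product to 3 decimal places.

x_B = 0.123

Newton–Raphson from V/F = 0.5:
  V/F = 0.500: g = -0.0177, g' = -0.565 → V/F = 0.469
Converged at V/F = 0.469.
Compositions from xᵢ = zᵢ/(1+V/F(Kᵢ−1)), yᵢ = Kᵢxᵢ:
  A: x = 0.179, y = 0.467
  B: x = 0.123, y = 0.198
  C: x = 0.161, y = 0.110
  D: x = 0.537, y = 0.226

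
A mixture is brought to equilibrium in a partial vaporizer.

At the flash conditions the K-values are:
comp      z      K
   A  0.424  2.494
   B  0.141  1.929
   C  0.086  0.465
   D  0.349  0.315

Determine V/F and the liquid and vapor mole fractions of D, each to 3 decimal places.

Rachford–Rice: g(V/F) = Σ zᵢ(Kᵢ−1)/(1+V/F(Kᵢ−1)) = 0.
g(0) = ΣzᵢKᵢ − 1 = 0.479 and g(1) = 1 − Σzᵢ/Kᵢ = -0.536, so a root lies in (0, 1).
Iterate (Newton) starting at V/F = 0.5:
  V/F = 0.500: g = 0.0256, g' = -0.792 → V/F = 0.532
Converged at V/F = 0.532.
Compositions from xᵢ = zᵢ/(1+V/F(Kᵢ−1)), yᵢ = Kᵢxᵢ:
  A: x = 0.236, y = 0.589
  B: x = 0.094, y = 0.182
  C: x = 0.120, y = 0.056
  D: x = 0.549, y = 0.173

V/F = 0.532, x_D = 0.549, y_D = 0.173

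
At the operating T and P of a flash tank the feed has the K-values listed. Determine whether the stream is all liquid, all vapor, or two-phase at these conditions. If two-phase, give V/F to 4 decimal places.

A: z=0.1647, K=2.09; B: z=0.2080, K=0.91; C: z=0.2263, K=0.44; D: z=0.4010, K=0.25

ΣzᵢKᵢ = 0.7333; Σzᵢ/Kᵢ = 2.4257.
Since ΣzᵢKᵢ < 1 the mixture is below its bubble point — single liquid phase.

all liquid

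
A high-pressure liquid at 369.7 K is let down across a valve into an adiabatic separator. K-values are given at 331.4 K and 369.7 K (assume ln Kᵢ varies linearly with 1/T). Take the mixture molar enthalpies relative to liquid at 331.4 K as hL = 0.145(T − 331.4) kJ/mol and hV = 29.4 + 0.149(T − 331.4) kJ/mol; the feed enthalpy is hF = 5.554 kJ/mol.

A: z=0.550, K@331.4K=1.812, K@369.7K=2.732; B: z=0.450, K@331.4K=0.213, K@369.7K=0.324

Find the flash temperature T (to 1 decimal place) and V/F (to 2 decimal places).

Adiabatic flash: solve Rachford–Rice at each trial T, then check hF = ψ·hV(T) + (1−ψ)·hL(T).
  T = 331.4 K: K = (1.812, 0.213), RR gives ψ = 0.145, H_out = 4.253 kJ/mol
  T = 369.7 K: K = (2.732, 0.324), RR gives ψ = 0.554, H_out = 21.920 kJ/mol
  T = 350.5 K: K = (2.249, 0.266), RR gives ψ = 0.389, H_out = 14.223 kJ/mol
  T = 340.9 K: K = (2.024, 0.238), RR gives ψ = 0.283, H_out = 9.696 kJ/mol
  T = 336.1 K: K = (1.915, 0.225), RR gives ψ = 0.218, H_out = 7.106 kJ/mol
  T = 333.8 K: K = (1.864, 0.219), RR gives ψ = 0.184, H_out = 5.756 kJ/mol
Linear interpolation between T = 331.4 (H_out = 4.253) and T = 333.8 (H_out = 5.756) on hF = 5.554 gives T ≈ 333.5 K, at which ψ = 0.18.

T = 333.5 K, V/F = 0.18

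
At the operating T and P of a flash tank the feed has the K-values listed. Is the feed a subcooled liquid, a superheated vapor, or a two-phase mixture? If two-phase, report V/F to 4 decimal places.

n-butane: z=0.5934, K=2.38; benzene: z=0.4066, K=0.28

two-phase, V/F = 0.5295

ΣzᵢKᵢ = 1.5261; Σzᵢ/Kᵢ = 1.7015.
Both exceed 1, so a two-phase solution exists.
Rachford–Rice: g(ψ) = Σ zᵢ(Kᵢ−1)/(1+ψ(Kᵢ−1)) = 0.
Binary case is linear: z₁(K₁−1)(1+ψ(K₂−1)) + z₂(K₂−1)(1+ψ(K₁−1)) = 0
⇒ ψ = [z₁(K₁−1)+z₂(K₂−1)] / [−(K₁−1)(K₂−1)] = 0.52614/0.99360 = 0.5295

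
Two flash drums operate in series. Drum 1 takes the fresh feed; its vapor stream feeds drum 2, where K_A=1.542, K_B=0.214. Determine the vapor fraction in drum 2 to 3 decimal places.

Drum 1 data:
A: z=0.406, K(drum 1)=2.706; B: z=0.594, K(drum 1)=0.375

V/F (drum 2) = 0.417

Drum 1:
Binary case is linear: z₁(K₁−1)(1+ψ₁(K₂−1)) + z₂(K₂−1)(1+ψ₁(K₁−1)) = 0
⇒ ψ₁ = [z₁(K₁−1)+z₂(K₂−1)] / [−(K₁−1)(K₂−1)] = 0.3214/1.0662 = 0.301
Drum-1 compositions:
  A: x = 0.268, y = 0.726
  B: x = 0.732, y = 0.274
Drum-2 feed = drum-1 vapor: z₂ = (0.7255, 0.2745).
Drum 2:
Rachford–Rice: g(ψ₂) = Σ zᵢ(Kᵢ−1)/(1+ψ₂(Kᵢ−1)) = 0.
Check two-phase: ΣzᵢKᵢ = 1.178 > 1 and Σzᵢ/Kᵢ = 1.753 > 1, so g(0) = 0.178 > 0 and g(1) = -0.753 < 0.
Binary case is linear: z₁(K₁−1)(1+ψ₂(K₂−1)) + z₂(K₂−1)(1+ψ₂(K₁−1)) = 0
⇒ ψ₂ = [z₁(K₁−1)+z₂(K₂−1)] / [−(K₁−1)(K₂−1)] = 0.1775/0.4260 = 0.417
  A: x = 0.592, y = 0.913
  B: x = 0.408, y = 0.087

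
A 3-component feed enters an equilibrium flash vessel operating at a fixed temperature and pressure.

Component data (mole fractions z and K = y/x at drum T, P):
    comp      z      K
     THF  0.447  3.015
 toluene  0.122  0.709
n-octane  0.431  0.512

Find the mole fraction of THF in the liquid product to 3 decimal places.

x_THF = 0.183

Rachford–Rice: g(V/F) = Σ zᵢ(Kᵢ−1)/(1+V/F(Kᵢ−1)) = 0.
g(0) = ΣzᵢKᵢ − 1 = 0.655 and g(1) = 1 − Σzᵢ/Kᵢ = -0.162, so a root lies in (0, 1).
Newton iteration, V/F⁰ = 0.5:
  V/F = 0.500: g = 0.1289, g' = -0.644 → V/F = 0.700
  V/F = 0.700: g = 0.0095, g' = -0.565 → V/F = 0.717
Converged at V/F = 0.717.
Compositions from xᵢ = zᵢ/(1+V/F(Kᵢ−1)), yᵢ = Kᵢxᵢ:
  THF: x = 0.183, y = 0.551
  toluene: x = 0.154, y = 0.109
  n-octane: x = 0.663, y = 0.339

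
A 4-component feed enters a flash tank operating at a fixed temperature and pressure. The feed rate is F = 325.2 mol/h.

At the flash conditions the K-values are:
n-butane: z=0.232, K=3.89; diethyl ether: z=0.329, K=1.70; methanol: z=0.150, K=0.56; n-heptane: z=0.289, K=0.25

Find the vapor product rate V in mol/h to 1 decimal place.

Rachford–Rice: g(ψ) = Σ zᵢ(Kᵢ−1)/(1+ψ(Kᵢ−1)) = 0.
Check two-phase: ΣzᵢKᵢ = 1.618 > 1 and Σzᵢ/Kᵢ = 1.677 > 1, so g(0) = 0.618 > 0 and g(1) = -0.677 < 0.
Newton–Raphson from ψ = 0.5:
  ψ = 0.500: g = 0.0134, g' = -0.876 → ψ = 0.515
Converged at ψ = 0.515.
Then V = ψ·F = 0.5153·325.2 = 167.6 mol/h and L = F − V = 157.6 mol/h.

V = 167.6 mol/h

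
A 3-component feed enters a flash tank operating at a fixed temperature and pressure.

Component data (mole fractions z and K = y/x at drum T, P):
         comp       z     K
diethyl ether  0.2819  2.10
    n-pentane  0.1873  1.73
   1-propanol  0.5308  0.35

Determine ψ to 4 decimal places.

Rachford–Rice: g(ψ) = Σ zᵢ(Kᵢ−1)/(1+ψ(Kᵢ−1)) = 0.
Check two-phase: ΣzᵢKᵢ = 1.1018 > 1 and Σzᵢ/Kᵢ = 1.7591 > 1, so g(0) = 0.1018 > 0 and g(1) = -0.7591 < 0.
Newton iteration, ψ⁰ = 0.5:
  ψ = 0.5000: g = -0.21091, g' = -0.6878 → ψ = 0.1933
  ψ = 0.1933: g = -0.01908, g' = -0.6020 → ψ = 0.1616
  ψ = 0.1616: g = 0.00005, g' = -0.6058 → ψ = 0.1617
Converged at ψ = 0.1617.

ψ = 0.1617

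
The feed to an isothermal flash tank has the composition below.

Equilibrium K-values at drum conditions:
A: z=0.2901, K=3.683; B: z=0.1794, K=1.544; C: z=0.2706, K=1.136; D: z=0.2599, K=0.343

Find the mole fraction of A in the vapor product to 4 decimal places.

Material balance + equilibrium reduce to Σ zᵢ(Kᵢ−1)/(1+V/F(Kᵢ−1)) = 0.
g(0) = ΣzᵢKᵢ − 1 = 0.7420 and g(1) = 1 − Σzᵢ/Kᵢ = -0.1909, so a root lies in (0, 1).
Newton–Raphson from V/F = 0.5:
  V/F = 0.5000: g = 0.18931, g' = -0.6669 → V/F = 0.7839
  V/F = 0.7839: g = 0.00043, g' = -0.7240 → V/F = 0.7845
Converged at V/F = 0.7845.
Compositions from xᵢ = zᵢ/(1+V/F(Kᵢ−1)), yᵢ = Kᵢxᵢ:
  A: x = 0.0934, y = 0.3441
  B: x = 0.1257, y = 0.1941
  C: x = 0.2445, y = 0.2778
  D: x = 0.5363, y = 0.1840

y_A = 0.3441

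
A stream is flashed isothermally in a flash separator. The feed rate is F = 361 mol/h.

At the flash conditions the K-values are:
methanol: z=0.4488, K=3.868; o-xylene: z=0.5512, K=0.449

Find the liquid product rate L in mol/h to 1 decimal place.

Let ψ = V/F and solve Σ zᵢ(Kᵢ−1)/(1+ψ(Kᵢ−1)) = 0.
Check two-phase: ΣzᵢKᵢ = 1.9834 > 1 and Σzᵢ/Kᵢ = 1.3436 > 1, so g(0) = 0.9834 > 0 and g(1) = -0.3436 < 0.
Newton iteration, ψ⁰ = 0.51:
  ψ = 0.5100: g = 0.10025, g' = -0.9324 → ψ = 0.6175
  ψ = 0.6175: g = 0.00416, g' = -0.8652 → ψ = 0.6223
Converged at ψ = 0.6223.
Then V = ψ·F = 0.6223·361 = 224.7 mol/h and L = F − V = 136.3 mol/h.

L = 136.3 mol/h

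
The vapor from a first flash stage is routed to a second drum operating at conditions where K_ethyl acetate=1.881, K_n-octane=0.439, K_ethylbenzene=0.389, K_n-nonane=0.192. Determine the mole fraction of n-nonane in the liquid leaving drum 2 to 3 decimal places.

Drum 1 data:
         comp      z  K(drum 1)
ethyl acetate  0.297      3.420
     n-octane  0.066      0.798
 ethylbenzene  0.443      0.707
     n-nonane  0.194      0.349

x_n-nonane (drum 2) = 0.111

Drum 1:
Newton iteration, ψ₁⁰ = 0.33:
  ψ₁ = 0.330: g = 0.0808, g' = -0.721 → ψ₁ = 0.442
  ψ₁ = 0.442: g = 0.0062, g' = -0.622 → ψ₁ = 0.452
Converged at ψ₁ = 0.452.
Drum-1 compositions:
  ethyl acetate: x = 0.142, y = 0.485
  n-octane: x = 0.073, y = 0.058
  ethylbenzene: x = 0.511, y = 0.361
  n-nonane: x = 0.275, y = 0.096
Drum-2 feed = drum-1 vapor: z₂ = (0.4851, 0.0580, 0.3610, 0.0959).
Drum 2:
Material balance + equilibrium reduce to Σ zᵢ(Kᵢ−1)/(1+ψ₂(Kᵢ−1)) = 0.
Feasibility: ΣzᵢKᵢ = 1.097, Σzᵢ/Kᵢ = 1.818 — both > 1, two phases present.
Newton iteration, ψ₂⁰ = 0.36:
  ψ₂ = 0.360: g = -0.1084, g' = -0.592 → ψ₂ = 0.177
  ψ₂ = 0.177: g = -0.0041, g' = -0.559 → ψ₂ = 0.170
Converged at ψ₂ = 0.170.
  ethyl acetate: x = 0.422, y = 0.794
  n-octane: x = 0.064, y = 0.028
  ethylbenzene: x = 0.403, y = 0.157
  n-nonane: x = 0.111, y = 0.021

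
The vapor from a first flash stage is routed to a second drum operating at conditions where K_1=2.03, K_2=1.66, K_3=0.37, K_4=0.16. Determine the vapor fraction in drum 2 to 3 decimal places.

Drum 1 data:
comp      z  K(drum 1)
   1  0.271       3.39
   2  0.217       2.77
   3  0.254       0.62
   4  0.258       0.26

Drum 1:
Iterate (Newton) starting at ψ₁ = 0.32:
  ψ₁ = 0.320: g = 0.2522, g' = -1.064 → ψ₁ = 0.557
  ψ₁ = 0.557: g = 0.0240, g' = -0.925 → ψ₁ = 0.583
Converged at ψ₁ = 0.583.
Drum-1 compositions:
  1: x = 0.113, y = 0.384
  2: x = 0.107, y = 0.296
  3: x = 0.326, y = 0.202
  4: x = 0.454, y = 0.118
Drum-2 feed = drum-1 vapor: z₂ = (0.3839, 0.2959, 0.2023, 0.1180).
Drum 2:
Material balance + equilibrium reduce to Σ zᵢ(Kᵢ−1)/(1+ψ₂(Kᵢ−1)) = 0.
Check two-phase: ΣzᵢKᵢ = 1.364 > 1 and Σzᵢ/Kᵢ = 1.651 > 1, so g(0) = 0.364 > 0 and g(1) = -0.651 < 0.
Newton iteration, ψ₂⁰ = 0.5:
  ψ₂ = 0.500: g = 0.0509, g' = -0.669 → ψ₂ = 0.576
  ψ₂ = 0.576: g = -0.0025, g' = -0.738 → ψ₂ = 0.573
Converged at ψ₂ = 0.573.
  1: x = 0.241, y = 0.490
  2: x = 0.215, y = 0.356
  3: x = 0.317, y = 0.117
  4: x = 0.227, y = 0.036

V/F (drum 2) = 0.573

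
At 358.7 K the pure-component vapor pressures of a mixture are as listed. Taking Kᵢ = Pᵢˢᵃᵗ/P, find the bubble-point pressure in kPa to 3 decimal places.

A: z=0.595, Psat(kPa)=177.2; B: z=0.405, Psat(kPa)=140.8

At the bubble point ψ → 0, so ΣzᵢKᵢ = 1 with Kᵢ = Pᵢˢᵃᵗ/P ⇒ P = ΣzᵢPᵢˢᵃᵗ.
P = 0.595·177.2 + 0.405·140.8 = 162.458 kPa

Pbub = 162.458 kPa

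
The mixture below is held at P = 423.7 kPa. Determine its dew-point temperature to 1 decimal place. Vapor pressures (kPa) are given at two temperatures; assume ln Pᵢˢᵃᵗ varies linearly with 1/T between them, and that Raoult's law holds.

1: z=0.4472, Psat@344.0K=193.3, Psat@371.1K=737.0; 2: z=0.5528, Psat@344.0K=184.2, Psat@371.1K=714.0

T = 359.8 K

Dew-point temperature: Σzᵢ·P/Pᵢˢᵃᵗ(T) = 1. Interpolate ln Pᵢˢᵃᵗ = aᵢ + bᵢ/T.
  T = 344.0 K: ΣzᵢP/Pᵢˢᵃᵗ = 2.2518
  T = 371.1 K: ΣzᵢP/Pᵢˢᵃᵗ = 0.5851
  T = 357.6 K: ΣzᵢP/Pᵢˢᵃᵗ = 1.1161
  T = 364.4 K: ΣzᵢP/Pᵢˢᵃᵗ = 0.8014
  T = 361.0 K: ΣzᵢP/Pᵢˢᵃᵗ = 0.9443
  T = 359.3 K: ΣzᵢP/Pᵢˢᵃᵗ = 1.0262
Interpolating between 359.3 K and 361.0 K gives T ≈ 359.8 K.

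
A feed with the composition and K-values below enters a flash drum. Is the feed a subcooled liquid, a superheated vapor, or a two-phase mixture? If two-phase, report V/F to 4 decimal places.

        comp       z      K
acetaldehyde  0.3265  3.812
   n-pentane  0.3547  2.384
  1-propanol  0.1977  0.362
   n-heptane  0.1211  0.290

ΣzᵢKᵢ = 2.1969; Σzᵢ/Kᵢ = 1.1982.
Both exceed 1, so a two-phase solution exists.
Let ψ = V/F and solve Σ zᵢ(Kᵢ−1)/(1+ψ(Kᵢ−1)) = 0.
Newton iteration, ψ⁰ = 0.54:
  ψ = 0.5400: g = 0.31362, g' = -0.9774 → ψ = 0.8609
  ψ = 0.8609: g = -0.00856, g' = -1.1620 → ψ = 0.8535
  ψ = 0.8535: g = -0.00005, g' = -1.1473 → ψ = 0.8534
Converged at ψ = 0.8534.

two-phase, V/F = 0.8534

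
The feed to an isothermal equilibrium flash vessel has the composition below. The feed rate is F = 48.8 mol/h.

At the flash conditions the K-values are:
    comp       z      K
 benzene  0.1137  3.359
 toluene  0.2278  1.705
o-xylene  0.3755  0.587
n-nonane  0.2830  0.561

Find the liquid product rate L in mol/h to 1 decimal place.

L = 37.3 mol/h

Rachford–Rice: g(V/F) = Σ zᵢ(Kᵢ−1)/(1+V/F(Kᵢ−1)) = 0.
Check two-phase: ΣzᵢKᵢ = 1.1495 > 1 and Σzᵢ/Kᵢ = 1.3116 > 1, so g(0) = 0.1495 > 0 and g(1) = -0.3116 < 0.
Newton iteration, V/F⁰ = 0.5:
  V/F = 0.5000: g = -0.11281, g' = -0.3863 → V/F = 0.2080
  V/F = 0.2080: g = 0.01361, g' = -0.5136 → V/F = 0.2345
  V/F = 0.2345: g = 0.00029, g' = -0.4919 → V/F = 0.2351
Converged at V/F = 0.2351.
Then V = V/F·F = 0.2351·48.8 = 11.5 mol/h and L = F − V = 37.3 mol/h.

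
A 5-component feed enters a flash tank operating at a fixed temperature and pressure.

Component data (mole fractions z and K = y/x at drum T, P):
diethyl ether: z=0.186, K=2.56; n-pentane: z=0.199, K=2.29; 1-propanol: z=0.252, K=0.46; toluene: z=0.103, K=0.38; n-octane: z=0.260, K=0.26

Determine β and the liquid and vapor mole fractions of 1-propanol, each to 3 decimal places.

β = 0.168, x_1-propanol = 0.277, y_1-propanol = 0.128

Let β = V/F and solve Σ zᵢ(Kᵢ−1)/(1+β(Kᵢ−1)) = 0.
g(0) = ΣzᵢKᵢ − 1 = 0.155 and g(1) = 1 − Σzᵢ/Kᵢ = -0.978, so a root lies in (0, 1).
Newton iteration, β⁰ = 0.5:
  β = 0.500: g = -0.2653, g' = -0.845 → β = 0.186
  β = 0.186: g = -0.0147, g' = -0.820 → β = 0.168
Converged at β = 0.168.
Compositions from xᵢ = zᵢ/(1+β(Kᵢ−1)), yᵢ = Kᵢxᵢ:
  diethyl ether: x = 0.147, y = 0.377
  n-pentane: x = 0.164, y = 0.374
  1-propanol: x = 0.277, y = 0.128
  toluene: x = 0.115, y = 0.044
  n-octane: x = 0.297, y = 0.077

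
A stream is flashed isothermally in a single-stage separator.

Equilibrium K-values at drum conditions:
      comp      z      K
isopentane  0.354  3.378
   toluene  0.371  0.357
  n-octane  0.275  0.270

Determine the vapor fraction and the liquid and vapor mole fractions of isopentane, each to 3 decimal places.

ψ = 0.248, x_isopentane = 0.223, y_isopentane = 0.752

Rachford–Rice: g(ψ) = Σ zᵢ(Kᵢ−1)/(1+ψ(Kᵢ−1)) = 0.
g(0) = ΣzᵢKᵢ − 1 = 0.403 and g(1) = 1 − Σzᵢ/Kᵢ = -1.163, so a root lies in (0, 1).
Iterate (Newton) starting at ψ = 0.49:
  ψ = 0.490: g = -0.2720, g' = -1.109 → ψ = 0.245
  ψ = 0.245: g = 0.0046, g' = -1.233 → ψ = 0.248
Converged at ψ = 0.248.
Compositions from xᵢ = zᵢ/(1+ψ(Kᵢ−1)), yᵢ = Kᵢxᵢ:
  isopentane: x = 0.223, y = 0.752
  toluene: x = 0.442, y = 0.158
  n-octane: x = 0.336, y = 0.091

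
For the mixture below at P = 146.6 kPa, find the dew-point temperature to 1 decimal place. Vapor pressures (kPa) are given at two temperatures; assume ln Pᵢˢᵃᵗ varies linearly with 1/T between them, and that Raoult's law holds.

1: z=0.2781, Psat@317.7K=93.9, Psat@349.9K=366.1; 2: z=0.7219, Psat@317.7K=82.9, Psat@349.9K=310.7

Dew-point temperature: Σzᵢ·P/Pᵢˢᵃᵗ(T) = 1. Interpolate ln Pᵢˢᵃᵗ = aᵢ + bᵢ/T.
  T = 317.7 K: ΣzᵢP/Pᵢˢᵃᵗ = 1.7108
  T = 349.9 K: ΣzᵢP/Pᵢˢᵃᵗ = 0.4520
  T = 333.8 K: ΣzᵢP/Pᵢˢᵃᵗ = 0.8515
  T = 325.8 K: ΣzᵢP/Pᵢˢᵃᵗ = 1.1940
  T = 329.8 K: ΣzᵢP/Pᵢˢᵃᵗ = 1.0063
  T = 331.8 K: ΣzᵢP/Pᵢˢᵃᵗ = 0.9252
  T = 330.8 K: ΣzᵢP/Pᵢˢᵃᵗ = 0.9648
  T = 330.3 K: ΣzᵢP/Pᵢˢᵃᵗ = 0.9853
Interpolating between 329.8 K and 330.3 K gives T ≈ 329.9 K.

T = 329.9 K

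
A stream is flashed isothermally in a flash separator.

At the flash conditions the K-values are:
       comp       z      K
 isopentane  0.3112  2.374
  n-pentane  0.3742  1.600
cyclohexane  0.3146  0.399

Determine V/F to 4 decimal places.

V/F = 0.7856

Newton–Raphson from V/F = 0.39:
  V/F = 0.3900: g = 0.21339, g' = -0.5314 → V/F = 0.7916
  V/F = 0.7916: g = -0.00360, g' = -0.6102 → V/F = 0.7857
  V/F = 0.7857: g = -0.00001, g' = -0.6060 → V/F = 0.7856
Converged at V/F = 0.7856.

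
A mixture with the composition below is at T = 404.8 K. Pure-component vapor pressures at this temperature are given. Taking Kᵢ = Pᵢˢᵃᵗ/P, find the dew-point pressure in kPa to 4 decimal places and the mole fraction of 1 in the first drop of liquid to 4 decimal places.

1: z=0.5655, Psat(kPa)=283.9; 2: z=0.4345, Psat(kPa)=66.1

Pdew = 116.7505 kPa, x_1 = 0.2326

At the dew point ψ → 1, so Σzᵢ/Kᵢ = 1 with Kᵢ = Pᵢˢᵃᵗ/P ⇒ 1/P = Σzᵢ/Pᵢˢᵃᵗ.
1/P = 0.5655/283.9 + 0.4345/66.1 = 0.0085653 ⇒ P = 116.7505 kPa
xᵢ = zᵢP/Pᵢˢᵃᵗ ⇒ x_1 = 0.5655·116.7505/283.9 = 0.2326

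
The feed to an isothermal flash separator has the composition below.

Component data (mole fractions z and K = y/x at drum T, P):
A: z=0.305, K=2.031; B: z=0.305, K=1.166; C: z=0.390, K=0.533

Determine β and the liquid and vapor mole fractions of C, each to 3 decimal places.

Rachford–Rice: g(β) = Σ zᵢ(Kᵢ−1)/(1+β(Kᵢ−1)) = 0.
Feasibility: ΣzᵢKᵢ = 1.183, Σzᵢ/Kᵢ = 1.143 — both > 1, two phases present.
Newton–Raphson from β = 0.31:
  β = 0.310: g = 0.0735, g' = -0.310 → β = 0.547
  β = 0.547: g = 0.0029, g' = -0.293 → β = 0.557
Converged at β = 0.557.
Compositions from xᵢ = zᵢ/(1+β(Kᵢ−1)), yᵢ = Kᵢxᵢ:
  A: x = 0.194, y = 0.394
  B: x = 0.279, y = 0.326
  C: x = 0.527, y = 0.281

β = 0.557, x_C = 0.527, y_C = 0.281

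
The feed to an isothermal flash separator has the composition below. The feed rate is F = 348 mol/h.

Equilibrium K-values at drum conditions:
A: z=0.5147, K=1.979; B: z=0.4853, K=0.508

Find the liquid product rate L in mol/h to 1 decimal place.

Material balance + equilibrium reduce to Σ zᵢ(Kᵢ−1)/(1+ψ(Kᵢ−1)) = 0.
g(0) = ΣzᵢKᵢ − 1 = 0.2651 and g(1) = 1 − Σzᵢ/Kᵢ = -0.2154, so a root lies in (0, 1).
Binary case is linear: z₁(K₁−1)(1+ψ(K₂−1)) + z₂(K₂−1)(1+ψ(K₁−1)) = 0
⇒ ψ = [z₁(K₁−1)+z₂(K₂−1)] / [−(K₁−1)(K₂−1)] = 0.26512/0.48167 = 0.5504
Then V = ψ·F = 0.5504·348 = 191.5 mol/h and L = F − V = 156.5 mol/h.

L = 156.5 mol/h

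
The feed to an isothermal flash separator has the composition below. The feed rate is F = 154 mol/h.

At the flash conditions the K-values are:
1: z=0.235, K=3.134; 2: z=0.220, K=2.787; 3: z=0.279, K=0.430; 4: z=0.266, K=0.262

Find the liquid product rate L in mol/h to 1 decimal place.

L = 90.0 mol/h

Let ψ = V/F and solve Σ zᵢ(Kᵢ−1)/(1+ψ(Kᵢ−1)) = 0.
g(0) = ΣzᵢKᵢ − 1 = 0.539 and g(1) = 1 − Σzᵢ/Kᵢ = -0.818, so a root lies in (0, 1).
Iterate (Newton) starting at ψ = 0.44:
  ψ = 0.440: g = -0.0242, g' = -0.984 → ψ = 0.415
Converged at ψ = 0.415.
Then V = ψ·F = 0.4154·154 = 64.0 mol/h and L = F − V = 90.0 mol/h.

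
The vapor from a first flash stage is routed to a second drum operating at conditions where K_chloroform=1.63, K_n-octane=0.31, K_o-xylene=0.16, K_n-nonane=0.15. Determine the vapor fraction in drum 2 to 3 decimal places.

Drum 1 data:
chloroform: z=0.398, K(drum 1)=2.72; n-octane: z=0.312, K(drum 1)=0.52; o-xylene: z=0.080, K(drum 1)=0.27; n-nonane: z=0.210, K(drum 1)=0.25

Drum 1:
Let ψ₁ = V/F and solve Σ zᵢ(Kᵢ−1)/(1+ψ₁(Kᵢ−1)) = 0.
Feasibility: ΣzᵢKᵢ = 1.319, Σzᵢ/Kᵢ = 1.883 — both > 1, two phases present.
Newton–Raphson from ψ₁ = 0.5:
  ψ₁ = 0.500: g = -0.1730, g' = -0.873 → ψ₁ = 0.302
  ψ₁ = 0.302: g = -0.0030, g' = -0.876 → ψ₁ = 0.298
Converged at ψ₁ = 0.298.
Drum-1 compositions:
  chloroform: x = 0.263, y = 0.715
  n-octane: x = 0.364, y = 0.189
  o-xylene: x = 0.102, y = 0.028
  n-nonane: x = 0.271, y = 0.068
Drum-2 feed = drum-1 vapor: z₂ = (0.7154, 0.1894, 0.0276, 0.0676).
Drum 2:
Material balance + equilibrium reduce to Σ zᵢ(Kᵢ−1)/(1+ψ₂(Kᵢ−1)) = 0.
g(0) = ΣzᵢKᵢ − 1 = 0.239 and g(1) = 1 − Σzᵢ/Kᵢ = -0.673, so a root lies in (0, 1).
Newton–Raphson from ψ₂ = 0.57:
  ψ₂ = 0.570: g = -0.0398, g' = -0.654 → ψ₂ = 0.509
  ψ₂ = 0.509: g = -0.0021, g' = -0.588 → ψ₂ = 0.506
Converged at ψ₂ = 0.506.
  chloroform: x = 0.543, y = 0.884
  n-octane: x = 0.291, y = 0.090
  o-xylene: x = 0.048, y = 0.008
  n-nonane: x = 0.119, y = 0.018

V/F (drum 2) = 0.506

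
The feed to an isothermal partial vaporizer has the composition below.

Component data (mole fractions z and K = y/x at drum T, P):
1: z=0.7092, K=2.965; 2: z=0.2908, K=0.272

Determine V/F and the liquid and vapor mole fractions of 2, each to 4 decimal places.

Rachford–Rice: g(V/F) = Σ zᵢ(Kᵢ−1)/(1+V/F(Kᵢ−1)) = 0.
Feasibility: ΣzᵢKᵢ = 2.1819, Σzᵢ/Kᵢ = 1.3083 — both > 1, two phases present.
Binary case is linear: z₁(K₁−1)(1+V/F(K₂−1)) + z₂(K₂−1)(1+V/F(K₁−1)) = 0
⇒ V/F = [z₁(K₁−1)+z₂(K₂−1)] / [−(K₁−1)(K₂−1)] = 1.18188/1.43052 = 0.8262
Compositions from xᵢ = zᵢ/(1+V/F(Kᵢ−1)), yᵢ = Kᵢxᵢ:
  1: x = 0.2703, y = 0.8015
  2: x = 0.7297, y = 0.1985

V/F = 0.8262, x_2 = 0.7297, y_2 = 0.1985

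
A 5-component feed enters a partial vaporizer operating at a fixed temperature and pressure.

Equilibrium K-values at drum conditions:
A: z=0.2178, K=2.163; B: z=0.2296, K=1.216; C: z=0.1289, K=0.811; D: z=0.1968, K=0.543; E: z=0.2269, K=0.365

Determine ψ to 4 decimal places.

ψ = 0.1063

Newton–Raphson from ψ = 0.5:
  ψ = 0.5000: g = -0.14966, g' = -0.3976 → ψ = 0.1236
  ψ = 0.1236: g = -0.00684, g' = -0.3941 → ψ = 0.1062
  ψ = 0.1062: g = 0.00004, g' = -0.3990 → ψ = 0.1063
Converged at ψ = 0.1063.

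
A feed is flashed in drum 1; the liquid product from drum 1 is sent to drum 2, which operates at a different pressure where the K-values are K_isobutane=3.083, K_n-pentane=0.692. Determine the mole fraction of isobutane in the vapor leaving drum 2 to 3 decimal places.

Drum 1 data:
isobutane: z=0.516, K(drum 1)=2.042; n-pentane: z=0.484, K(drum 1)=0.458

y_isobutane (drum 2) = 0.397

Drum 1:
Rachford–Rice: g(ψ₁) = Σ zᵢ(Kᵢ−1)/(1+ψ₁(Kᵢ−1)) = 0.
g(0) = ΣzᵢKᵢ − 1 = 0.275 and g(1) = 1 − Σzᵢ/Kᵢ = -0.309, so a root lies in (0, 1).
Binary case is linear: z₁(K₁−1)(1+ψ₁(K₂−1)) + z₂(K₂−1)(1+ψ₁(K₁−1)) = 0
⇒ ψ₁ = [z₁(K₁−1)+z₂(K₂−1)] / [−(K₁−1)(K₂−1)] = 0.2753/0.5648 = 0.488
Drum-1 compositions:
  isobutane: x = 0.342, y = 0.699
  n-pentane: x = 0.658, y = 0.301
Drum-2 feed = drum-1 liquid: z₂ = (0.3422, 0.6578).
Drum 2:
Let ψ₂ = V/F and solve Σ zᵢ(Kᵢ−1)/(1+ψ₂(Kᵢ−1)) = 0.
Check two-phase: ΣzᵢKᵢ = 1.510 > 1 and Σzᵢ/Kᵢ = 1.062 > 1, so g(0) = 0.510 > 0 and g(1) = -0.062 < 0.
Binary case is linear: z₁(K₁−1)(1+ψ₂(K₂−1)) + z₂(K₂−1)(1+ψ₂(K₁−1)) = 0
⇒ ψ₂ = [z₁(K₁−1)+z₂(K₂−1)] / [−(K₁−1)(K₂−1)] = 0.5101/0.6416 = 0.795
  isobutane: x = 0.129, y = 0.397
  n-pentane: x = 0.871, y = 0.603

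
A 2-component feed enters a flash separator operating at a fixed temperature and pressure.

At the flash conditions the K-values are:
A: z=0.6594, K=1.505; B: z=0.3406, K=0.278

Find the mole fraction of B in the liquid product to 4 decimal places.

x_B = 0.4116

Binary case is linear: z₁(K₁−1)(1+V/F(K₂−1)) + z₂(K₂−1)(1+V/F(K₁−1)) = 0
⇒ V/F = [z₁(K₁−1)+z₂(K₂−1)] / [−(K₁−1)(K₂−1)] = 0.08708/0.36461 = 0.2388
Compositions from xᵢ = zᵢ/(1+V/F(Kᵢ−1)), yᵢ = Kᵢxᵢ:
  A: x = 0.5884, y = 0.8856
  B: x = 0.4116, y = 0.1144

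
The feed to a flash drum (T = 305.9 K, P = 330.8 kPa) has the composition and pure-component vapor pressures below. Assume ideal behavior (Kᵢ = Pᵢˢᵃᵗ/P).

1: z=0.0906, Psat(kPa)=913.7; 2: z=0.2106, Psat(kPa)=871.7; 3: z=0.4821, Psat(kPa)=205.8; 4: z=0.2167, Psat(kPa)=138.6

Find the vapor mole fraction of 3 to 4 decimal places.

y_3 = 0.3328

Raoult's law: Kᵢ = Pᵢˢᵃᵗ/P = Pᵢˢᵃᵗ/330.8.
  K_1 = 913.7/330.8 = 2.762092, K_2 = 871.7/330.8 = 2.635127, K_3 = 205.8/330.8 = 0.622128, K_4 = 138.6/330.8 = 0.418984
Iterate (Newton) starting at ψ = 0.5:
  ψ = 0.5000: g = -0.12774, g' = -0.4999 → ψ = 0.2445
  ψ = 0.2445: g = 0.01012, g' = -0.6077 → ψ = 0.2611
  ψ = 0.2611: g = 0.00011, g' = -0.5949 → ψ = 0.2613
Converged at ψ = 0.2613.
Compositions from xᵢ = zᵢ/(1+ψ(Kᵢ−1)), yᵢ = Kᵢxᵢ:
  1: x = 0.0620, y = 0.1713
  2: x = 0.1476, y = 0.3888
  3: x = 0.5349, y = 0.3328
  4: x = 0.2555, y = 0.1070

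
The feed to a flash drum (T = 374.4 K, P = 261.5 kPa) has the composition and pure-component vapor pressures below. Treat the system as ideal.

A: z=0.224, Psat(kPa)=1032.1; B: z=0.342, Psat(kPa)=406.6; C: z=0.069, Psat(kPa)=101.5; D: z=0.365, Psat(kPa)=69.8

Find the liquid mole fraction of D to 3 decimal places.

Raoult's law: Kᵢ = Pᵢˢᵃᵗ/P = Pᵢˢᵃᵗ/261.5.
  K_A = 1032.1/261.5 = 3.94685, K_B = 406.6/261.5 = 1.55488, K_C = 101.5/261.5 = 0.38815, K_D = 69.8/261.5 = 0.26692
Material balance + equilibrium reduce to Σ zᵢ(Kᵢ−1)/(1+V/F(Kᵢ−1)) = 0.
g(0) = ΣzᵢKᵢ − 1 = 0.540 and g(1) = 1 − Σzᵢ/Kᵢ = -0.822, so a root lies in (0, 1).
Newton iteration, V/F⁰ = 0.5:
  V/F = 0.500: g = -0.0678, g' = -0.925 → V/F = 0.427
  V/F = 0.427: g = -0.0007, g' = -0.913 → V/F = 0.426
Converged at V/F = 0.426.
Compositions from xᵢ = zᵢ/(1+V/F(Kᵢ−1)), yᵢ = Kᵢxᵢ:
  A: x = 0.099, y = 0.392
  B: x = 0.277, y = 0.430
  C: x = 0.093, y = 0.036
  D: x = 0.531, y = 0.142

x_D = 0.531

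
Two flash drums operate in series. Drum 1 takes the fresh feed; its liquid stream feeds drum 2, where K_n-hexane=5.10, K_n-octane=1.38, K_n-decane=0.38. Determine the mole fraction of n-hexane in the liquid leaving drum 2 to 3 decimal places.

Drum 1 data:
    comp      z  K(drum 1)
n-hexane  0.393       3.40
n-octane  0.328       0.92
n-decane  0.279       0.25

Drum 1:
Iterate (Newton) starting at ψ₁ = 0.35:
  ψ₁ = 0.350: g = 0.2019, g' = -0.959 → ψ₁ = 0.560
  ψ₁ = 0.560: g = 0.0138, g' = -0.881 → ψ₁ = 0.576
Converged at ψ₁ = 0.576.
Drum-1 compositions:
  n-hexane: x = 0.165, y = 0.561
  n-octane: x = 0.344, y = 0.316
  n-decane: x = 0.491, y = 0.123
Drum-2 feed = drum-1 liquid: z₂ = (0.1650, 0.3438, 0.4912).
Drum 2:
Newton iteration, ψ₂⁰ = 0.5:
  ψ₂ = 0.500: g = -0.1098, g' = -0.730 → ψ₂ = 0.350
  ψ₂ = 0.350: g = 0.0045, g' = -0.815 → ψ₂ = 0.355
Converged at ψ₂ = 0.355.
  n-hexane: x = 0.067, y = 0.343
  n-octane: x = 0.303, y = 0.418
  n-decane: x = 0.630, y = 0.239

x_n-hexane (drum 2) = 0.067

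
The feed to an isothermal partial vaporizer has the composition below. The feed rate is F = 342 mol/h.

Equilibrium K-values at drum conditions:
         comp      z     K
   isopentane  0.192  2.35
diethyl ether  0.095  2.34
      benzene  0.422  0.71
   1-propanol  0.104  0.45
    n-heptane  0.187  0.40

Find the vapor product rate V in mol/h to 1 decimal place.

V = 56.6 mol/h

Material balance + equilibrium reduce to Σ zᵢ(Kᵢ−1)/(1+ψ(Kᵢ−1)) = 0.
Feasibility: ΣzᵢKᵢ = 1.095, Σzᵢ/Kᵢ = 1.415 — both > 1, two phases present.
Newton–Raphson from ψ = 0.5:
  ψ = 0.500: g = -0.1513, g' = -0.432 → ψ = 0.149
  ψ = 0.149: g = 0.0083, g' = -0.518 → ψ = 0.165
  ψ = 0.165: g = 0.0001, g' = -0.508 → ψ = 0.166
Converged at ψ = 0.166.
Then V = ψ·F = 0.1655·342 = 56.6 mol/h and L = F − V = 285.4 mol/h.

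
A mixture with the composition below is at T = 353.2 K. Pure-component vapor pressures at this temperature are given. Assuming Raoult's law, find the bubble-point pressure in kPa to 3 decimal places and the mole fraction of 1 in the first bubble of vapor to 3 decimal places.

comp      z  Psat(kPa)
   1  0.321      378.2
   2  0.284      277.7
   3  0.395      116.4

At the bubble point ψ → 0, so ΣzᵢKᵢ = 1 with Kᵢ = Pᵢˢᵃᵗ/P ⇒ P = ΣzᵢPᵢˢᵃᵗ.
P = 0.321·378.2 + 0.284·277.7 + 0.395·116.4 = 246.247 kPa
yᵢ = zᵢPᵢˢᵃᵗ/P ⇒ y_1 = 0.321·378.2/246.247 = 0.493

Pbub = 246.247 kPa, y_1 = 0.493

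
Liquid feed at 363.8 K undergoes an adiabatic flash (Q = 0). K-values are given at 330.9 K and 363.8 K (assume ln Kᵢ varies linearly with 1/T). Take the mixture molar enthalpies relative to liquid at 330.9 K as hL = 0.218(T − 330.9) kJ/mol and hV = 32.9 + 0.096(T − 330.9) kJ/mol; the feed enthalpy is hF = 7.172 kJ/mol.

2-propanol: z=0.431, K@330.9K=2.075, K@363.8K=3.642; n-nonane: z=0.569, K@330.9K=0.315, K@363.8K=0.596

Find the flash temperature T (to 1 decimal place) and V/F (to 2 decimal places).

T = 334.9 K, V/F = 0.19

Adiabatic flash: solve Rachford–Rice at each trial T, then check hF = ψ·hV(T) + (1−ψ)·hL(T).
  T = 330.9 K: K = (2.075, 0.315), RR gives ψ = 0.100, H_out = 3.287 kJ/mol
  T = 363.8 K: K = (3.642, 0.596), RR gives ψ = 0.851, H_out = 31.768 kJ/mol
  T = 347.4 K: K = (2.788, 0.440), RR gives ψ = 0.452, H_out = 17.554 kJ/mol
  T = 339.1 K: K = (2.412, 0.374), RR gives ψ = 0.285, H_out = 10.879 kJ/mol
  T = 335.0 K: K = (2.239, 0.343), RR gives ψ = 0.197, H_out = 7.284 kJ/mol
  T = 332.9 K: K = (2.154, 0.329), RR gives ψ = 0.149, H_out = 5.299 kJ/mol
Linear interpolation between T = 332.9 (H_out = 5.299) and T = 335.0 (H_out = 7.284) on hF = 7.172 gives T ≈ 334.9 K, at which ψ = 0.19.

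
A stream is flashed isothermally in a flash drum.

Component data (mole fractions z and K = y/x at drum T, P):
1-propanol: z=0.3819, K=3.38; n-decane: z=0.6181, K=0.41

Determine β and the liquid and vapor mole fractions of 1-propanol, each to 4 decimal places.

β = 0.3876, x_1-propanol = 0.1987, y_1-propanol = 0.6714

Iterate (Newton) starting at β = 0.5:
  β = 0.5000: g = -0.10224, g' = -0.8839 → β = 0.3843
  β = 0.3843: g = 0.00308, g' = -0.9499 → β = 0.3876
Converged at β = 0.3876.
Compositions from xᵢ = zᵢ/(1+β(Kᵢ−1)), yᵢ = Kᵢxᵢ:
  1-propanol: x = 0.1987, y = 0.6714
  n-decane: x = 0.8013, y = 0.3286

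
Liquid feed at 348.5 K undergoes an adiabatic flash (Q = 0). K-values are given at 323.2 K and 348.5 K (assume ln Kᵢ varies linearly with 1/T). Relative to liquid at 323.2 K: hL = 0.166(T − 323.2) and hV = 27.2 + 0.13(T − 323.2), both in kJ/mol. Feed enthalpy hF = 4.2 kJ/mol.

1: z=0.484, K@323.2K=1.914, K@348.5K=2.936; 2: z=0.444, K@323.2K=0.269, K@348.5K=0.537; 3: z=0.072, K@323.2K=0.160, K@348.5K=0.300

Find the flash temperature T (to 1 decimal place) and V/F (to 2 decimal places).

T = 325.3 K, V/F = 0.14

Adiabatic flash: solve Rachford–Rice at each trial T, then check hF = ψ·hV(T) + (1−ψ)·hL(T).
  T = 323.2 K: K = (1.914, 0.269, 0.160), RR gives ψ = 0.084, H_out = 2.283 kJ/mol
  T = 348.5 K: K = (2.936, 0.537, 0.300), RR gives ψ = 0.692, H_out = 22.402 kJ/mol
  T = 335.9 K: K = (2.392, 0.386, 0.222), RR gives ψ = 0.387, H_out = 12.449 kJ/mol
  T = 329.5 K: K = (2.142, 0.323, 0.189), RR gives ψ = 0.243, H_out = 7.602 kJ/mol
  T = 326.4 K: K = (2.028, 0.295, 0.174), RR gives ψ = 0.168, H_out = 5.093 kJ/mol
  T = 324.8 K: K = (1.970, 0.282, 0.167), RR gives ψ = 0.127, H_out = 3.722 kJ/mol
  T = 325.6 K: K = (1.999, 0.289, 0.171), RR gives ψ = 0.148, H_out = 4.415 kJ/mol
  T = 325.2 K: K = (1.985, 0.285, 0.169), RR gives ψ = 0.138, H_out = 4.070 kJ/mol
  T = 325.4 K: K = (1.992, 0.287, 0.170), RR gives ψ = 0.143, H_out = 4.243 kJ/mol
  T = 325.3 K: K = (1.988, 0.286, 0.169), RR gives ψ = 0.140, H_out = 4.157 kJ/mol
Linear interpolation between T = 325.3 (H_out = 4.157) and T = 325.4 (H_out = 4.243) on hF = 4.2 gives T ≈ 325.3 K, at which ψ = 0.14.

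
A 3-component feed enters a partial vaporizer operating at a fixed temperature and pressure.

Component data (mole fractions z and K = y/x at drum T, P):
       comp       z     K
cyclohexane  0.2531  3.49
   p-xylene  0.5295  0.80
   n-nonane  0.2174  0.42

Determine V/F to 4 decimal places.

Material balance + equilibrium reduce to Σ zᵢ(Kᵢ−1)/(1+V/F(Kᵢ−1)) = 0.
Feasibility: ΣzᵢKᵢ = 1.3982, Σzᵢ/Kᵢ = 1.2520 — both > 1, two phases present.
Newton–Raphson from V/F = 0.5:
  V/F = 0.5000: g = -0.01454, g' = -0.4826 → V/F = 0.4699
  V/F = 0.4699: g = 0.00021, g' = -0.4973 → V/F = 0.4703
Converged at V/F = 0.4703.

V/F = 0.4703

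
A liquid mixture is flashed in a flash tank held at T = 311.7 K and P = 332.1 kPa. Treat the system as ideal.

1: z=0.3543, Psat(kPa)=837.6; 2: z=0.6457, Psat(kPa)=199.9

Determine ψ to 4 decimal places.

ψ = 0.4658

Raoult's law: Kᵢ = Pᵢˢᵃᵗ/P = Pᵢˢᵃᵗ/332.1.
  K_1 = 837.6/332.1 = 2.522132, K_2 = 199.9/332.1 = 0.601927
Binary case is linear: z₁(K₁−1)(1+ψ(K₂−1)) + z₂(K₂−1)(1+ψ(K₁−1)) = 0
⇒ ψ = [z₁(K₁−1)+z₂(K₂−1)] / [−(K₁−1)(K₂−1)] = 0.28226/0.60592 = 0.4658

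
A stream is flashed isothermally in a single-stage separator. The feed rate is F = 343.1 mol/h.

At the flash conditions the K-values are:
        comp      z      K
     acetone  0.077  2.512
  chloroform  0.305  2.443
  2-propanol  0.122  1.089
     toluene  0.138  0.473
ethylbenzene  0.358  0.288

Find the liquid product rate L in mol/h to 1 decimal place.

L = 246.0 mol/h

Newton iteration, ψ⁰ = 0.5:
  ψ = 0.500: g = -0.1622, g' = -0.781 → ψ = 0.292
  ψ = 0.292: g = -0.0069, g' = -0.743 → ψ = 0.283
Converged at ψ = 0.283.
Then V = ψ·F = 0.2829·343.1 = 97.1 mol/h and L = F − V = 246.0 mol/h.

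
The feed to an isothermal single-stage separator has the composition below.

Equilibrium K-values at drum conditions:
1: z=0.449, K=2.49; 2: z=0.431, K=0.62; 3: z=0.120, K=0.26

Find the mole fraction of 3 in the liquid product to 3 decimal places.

x_3 = 0.207

Material balance + equilibrium reduce to Σ zᵢ(Kᵢ−1)/(1+ψ(Kᵢ−1)) = 0.
Feasibility: ΣzᵢKᵢ = 1.416, Σzᵢ/Kᵢ = 1.337 — both > 1, two phases present.
Iterate (Newton) starting at ψ = 0.5:
  ψ = 0.500: g = 0.0402, g' = -0.588 → ψ = 0.568
  ψ = 0.568: g = 0.0000, g' = -0.589 → ψ = 0.569
Converged at ψ = 0.569.
Compositions from xᵢ = zᵢ/(1+ψ(Kᵢ−1)), yᵢ = Kᵢxᵢ:
  1: x = 0.243, y = 0.605
  2: x = 0.550, y = 0.341
  3: x = 0.207, y = 0.054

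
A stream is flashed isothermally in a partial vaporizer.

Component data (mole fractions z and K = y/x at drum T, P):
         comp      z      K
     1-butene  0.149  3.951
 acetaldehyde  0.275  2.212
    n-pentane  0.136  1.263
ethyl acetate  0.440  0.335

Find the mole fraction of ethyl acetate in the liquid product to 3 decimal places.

x_ethyl acetate = 0.642

Rachford–Rice: g(β) = Σ zᵢ(Kᵢ−1)/(1+β(Kᵢ−1)) = 0.
Check two-phase: ΣzᵢKᵢ = 1.516 > 1 and Σzᵢ/Kᵢ = 1.583 > 1, so g(0) = 0.516 > 0 and g(1) = -0.583 < 0.
Newton–Raphson from β = 0.5:
  β = 0.500: g = -0.0216, g' = -0.812 → β = 0.473
Converged at β = 0.473.
Compositions from xᵢ = zᵢ/(1+β(Kᵢ−1)), yᵢ = Kᵢxᵢ:
  1-butene: x = 0.062, y = 0.246
  acetaldehyde: x = 0.175, y = 0.387
  n-pentane: x = 0.121, y = 0.153
  ethyl acetate: x = 0.642, y = 0.215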